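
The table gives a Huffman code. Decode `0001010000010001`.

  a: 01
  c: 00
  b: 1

caaccaca

Read left to right; each codeword is recognised as soon as it completes (prefix code):
  00→c | 01→a | 01→a | 00→c | 00→c | 01→a | 00→c | 01→a
Decoded message: caaccaca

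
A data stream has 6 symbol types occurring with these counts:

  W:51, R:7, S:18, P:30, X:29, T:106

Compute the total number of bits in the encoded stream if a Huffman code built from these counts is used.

Build the Huffman tree bottom-up:
merge R(7) and S(18): 25
merge 25 and X(29): 54
merge P(30) and W(51): 81
merge 54 and 81: 135
merge T(106) and 135: 241
Each symbol's bit-cost is frequency × depth; summing gives 536 bits (equivalently 25 + 54 + 81 + 135 + 241).

536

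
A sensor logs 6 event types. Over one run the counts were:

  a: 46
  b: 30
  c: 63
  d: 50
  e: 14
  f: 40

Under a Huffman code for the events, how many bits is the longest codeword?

4

Merge the two lowest-weight nodes at each step:
combine e(14), b(30) → 44
combine f(40), 44 → 84
combine a(46), d(50) → 96
combine c(63), 84 → 147
combine 96, 147 → 243
Maximum depth reached is 4.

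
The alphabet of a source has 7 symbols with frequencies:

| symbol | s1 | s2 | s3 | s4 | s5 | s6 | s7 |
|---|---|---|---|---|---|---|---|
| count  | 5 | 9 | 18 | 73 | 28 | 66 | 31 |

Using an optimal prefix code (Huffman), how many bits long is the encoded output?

565

Greedily combine the two least-frequent nodes:
s1(5) + s2(9) → 14
14 + s3(18) → 32
s5(28) + s7(31) → 59
32 + 59 → 91
s6(66) + s4(73) → 139
91 + 139 → 230
Total encoded bits = sum of merged weights = 14 + 32 + 59 + 91 + 139 + 230 = 565.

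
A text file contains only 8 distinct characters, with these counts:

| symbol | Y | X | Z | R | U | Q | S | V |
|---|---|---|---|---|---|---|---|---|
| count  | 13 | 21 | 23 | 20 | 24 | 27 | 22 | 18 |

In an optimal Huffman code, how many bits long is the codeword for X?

Build the tree from the bottom:
combine Y(13), V(18) → 31
combine R(20), X(21) → 41
combine S(22), Z(23) → 45
combine U(24), Q(27) → 51
combine 31, 41 → 72
combine 45, 51 → 96
combine 72, 96 → 168
X sits 3 levels below the root, so its codeword is 3 bits.

3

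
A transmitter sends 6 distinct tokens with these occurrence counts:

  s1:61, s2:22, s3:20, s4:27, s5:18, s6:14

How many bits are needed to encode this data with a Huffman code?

396

Greedily combine the two least-frequent nodes:
s6(14) + s5(18) → 32
s3(20) + s2(22) → 42
s4(27) + 32 → 59
42 + 59 → 101
s1(61) + 101 → 162
Each symbol's bit-cost is frequency × depth; summing gives 396 bits (equivalently 32 + 42 + 59 + 101 + 162).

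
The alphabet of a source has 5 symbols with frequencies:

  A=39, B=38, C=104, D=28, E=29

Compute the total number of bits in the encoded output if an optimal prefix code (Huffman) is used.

506

Greedily combine the two least-frequent nodes:
combine D(28), E(29) → 57
combine B(38), A(39) → 77
combine 57, 77 → 134
combine C(104), 134 → 238
Total encoded bits = sum of merged weights = 57 + 77 + 134 + 238 = 506.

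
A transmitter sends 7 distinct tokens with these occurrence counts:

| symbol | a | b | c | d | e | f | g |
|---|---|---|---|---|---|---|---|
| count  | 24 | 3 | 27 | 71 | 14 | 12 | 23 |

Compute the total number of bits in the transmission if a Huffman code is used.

424

Merge the two smallest weights repeatedly:
b(3) + f(12) → 15
e(14) + 15 → 29
g(23) + a(24) → 47
c(27) + 29 → 56
47 + 56 → 103
d(71) + 103 → 174
The encoded length is the sum of every internal node's weight: 15 + 29 + 47 + 56 + 103 + 174 = 424 bits.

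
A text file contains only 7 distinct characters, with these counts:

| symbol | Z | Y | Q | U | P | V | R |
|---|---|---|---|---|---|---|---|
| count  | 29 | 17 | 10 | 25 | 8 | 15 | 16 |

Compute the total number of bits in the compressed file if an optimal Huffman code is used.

324

Merge the two smallest weights repeatedly:
merge P(8) and Q(10): 18
merge V(15) and R(16): 31
merge Y(17) and 18: 35
merge U(25) and Z(29): 54
merge 31 and 35: 66
merge 54 and 66: 120
Total encoded bits = sum of merged weights = 18 + 31 + 35 + 54 + 66 + 120 = 324.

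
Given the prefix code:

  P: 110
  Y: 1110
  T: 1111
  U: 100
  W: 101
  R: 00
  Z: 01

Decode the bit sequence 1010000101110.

WRRWP

Read left to right; each codeword is recognised as soon as it completes (prefix code):
  101→W | 00→R | 00→R | 101→W | 110→P
Decoded message: WRRWP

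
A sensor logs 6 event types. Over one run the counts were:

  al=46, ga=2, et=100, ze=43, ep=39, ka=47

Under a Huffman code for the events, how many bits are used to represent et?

Build the tree from the bottom:
ga(2) + ep(39) → 41
41 + ze(43) → 84
al(46) + ka(47) → 93
84 + 93 → 177
et(100) + 177 → 277
et is merged only at the final step, so code length = 1.

1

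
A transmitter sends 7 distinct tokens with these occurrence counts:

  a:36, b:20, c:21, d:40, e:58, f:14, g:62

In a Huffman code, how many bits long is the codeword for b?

Huffman merges, smallest pair first:
f(14) + b(20) → 34
c(21) + 34 → 55
a(36) + d(40) → 76
55 + e(58) → 113
g(62) + 76 → 138
113 + 138 → 251
b sits 4 levels below the root, so its codeword is 4 bits.

4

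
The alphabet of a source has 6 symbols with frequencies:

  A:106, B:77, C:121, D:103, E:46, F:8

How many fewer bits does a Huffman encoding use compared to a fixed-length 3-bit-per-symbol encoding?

276

Fixed-length: 3 bits × 461 symbols = 1383 bits.
Huffman merges:
merge F(8) and E(46): 54
merge 54 and B(77): 131
merge D(103) and A(106): 209
merge C(121) and 131: 252
merge 209 and 252: 461
Huffman total = 54 + 131 + 209 + 252 + 461 = 1107 bits.
Saving = 1383 − 1107 = 276 bits.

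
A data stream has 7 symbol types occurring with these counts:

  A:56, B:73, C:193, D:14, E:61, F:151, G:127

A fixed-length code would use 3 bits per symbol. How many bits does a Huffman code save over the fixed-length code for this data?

274

Fixed-length: 3 bits × 675 symbols = 2025 bits.
Huffman merges:
combine D(14), A(56) → 70
combine E(61), 70 → 131
combine B(73), G(127) → 200
combine 131, F(151) → 282
combine C(193), 200 → 393
combine 282, 393 → 675
Huffman total = 70 + 131 + 200 + 282 + 393 + 675 = 1751 bits.
Saving = 2025 − 1751 = 274 bits.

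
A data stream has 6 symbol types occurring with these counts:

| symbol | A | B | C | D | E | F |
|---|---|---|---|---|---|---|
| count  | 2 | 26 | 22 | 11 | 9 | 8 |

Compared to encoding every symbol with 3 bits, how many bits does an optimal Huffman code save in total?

Fixed-length: 3 bits × 78 symbols = 234 bits.
Huffman merges:
merge A(2) and F(8): 10
merge E(9) and 10: 19
merge D(11) and 19: 30
merge C(22) and B(26): 48
merge 30 and 48: 78
Huffman total = 10 + 19 + 30 + 48 + 78 = 185 bits.
Saving = 234 − 185 = 49 bits.

49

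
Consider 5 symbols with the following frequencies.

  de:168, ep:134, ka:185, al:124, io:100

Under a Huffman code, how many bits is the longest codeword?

Merge the two lowest-weight nodes at each step:
combine io(100), al(124) → 224
combine ep(134), de(168) → 302
combine ka(185), 224 → 409
combine 302, 409 → 711
The first pair merged (io, al) ends up deepest, at depth 3.

3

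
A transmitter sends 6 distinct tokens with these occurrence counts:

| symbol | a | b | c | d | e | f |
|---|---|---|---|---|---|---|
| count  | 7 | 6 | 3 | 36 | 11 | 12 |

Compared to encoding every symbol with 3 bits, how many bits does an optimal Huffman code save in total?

Fixed-length: 3 bits × 75 symbols = 225 bits.
Huffman merges:
c(3) + b(6) → 9
a(7) + 9 → 16
e(11) + f(12) → 23
16 + 23 → 39
d(36) + 39 → 75
Huffman total = 9 + 16 + 23 + 39 + 75 = 162 bits.
Saving = 225 − 162 = 63 bits.

63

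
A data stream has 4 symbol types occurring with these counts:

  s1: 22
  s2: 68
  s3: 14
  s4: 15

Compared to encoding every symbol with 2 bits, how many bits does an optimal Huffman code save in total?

39

Fixed-length: 2 bits × 119 symbols = 238 bits.
Huffman merges:
merge s3(14) and s4(15): 29
merge s1(22) and 29: 51
merge 51 and s2(68): 119
Huffman total = 29 + 51 + 119 = 199 bits.
Saving = 238 − 199 = 39 bits.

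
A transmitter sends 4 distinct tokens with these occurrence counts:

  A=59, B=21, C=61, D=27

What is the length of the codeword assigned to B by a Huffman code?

3

Huffman merges, smallest pair first:
B(21) + D(27) → 48
48 + A(59) → 107
C(61) + 107 → 168
B sits 3 levels below the root, so its codeword is 3 bits.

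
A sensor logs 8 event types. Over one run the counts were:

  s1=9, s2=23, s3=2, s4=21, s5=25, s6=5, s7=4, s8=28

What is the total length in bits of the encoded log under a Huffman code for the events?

312

Build the Huffman tree bottom-up:
s3(2) + s7(4) → 6
s6(5) + 6 → 11
s1(9) + 11 → 20
20 + s4(21) → 41
s2(23) + s5(25) → 48
s8(28) + 41 → 69
48 + 69 → 117
Total encoded bits = sum of merged weights = 6 + 11 + 20 + 41 + 48 + 69 + 117 = 312.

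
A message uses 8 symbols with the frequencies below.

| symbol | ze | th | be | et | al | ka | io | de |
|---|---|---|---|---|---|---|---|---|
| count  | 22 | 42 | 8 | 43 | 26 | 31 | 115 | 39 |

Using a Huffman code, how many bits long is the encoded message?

893

Merge the two smallest weights repeatedly:
be(8) + ze(22) → 30
al(26) + 30 → 56
ka(31) + de(39) → 70
th(42) + et(43) → 85
56 + 70 → 126
85 + io(115) → 200
126 + 200 → 326
The encoded length is the sum of every internal node's weight: 30 + 56 + 70 + 85 + 126 + 200 + 326 = 893 bits.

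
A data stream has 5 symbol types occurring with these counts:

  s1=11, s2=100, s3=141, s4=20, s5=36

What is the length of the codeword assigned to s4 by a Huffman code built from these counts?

Build the tree from the bottom:
merge s1(11) and s4(20): 31
merge 31 and s5(36): 67
merge 67 and s2(100): 167
merge s3(141) and 167: 308
s4's leaf is at depth 4, giving a 4-bit codeword.

4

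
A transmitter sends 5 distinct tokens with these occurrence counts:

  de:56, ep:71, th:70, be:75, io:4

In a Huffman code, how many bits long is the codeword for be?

2

Huffman merges, smallest pair first:
io(4) + de(56) → 60
60 + th(70) → 130
ep(71) + be(75) → 146
130 + 146 → 276
be's leaf is at depth 2, giving a 2-bit codeword.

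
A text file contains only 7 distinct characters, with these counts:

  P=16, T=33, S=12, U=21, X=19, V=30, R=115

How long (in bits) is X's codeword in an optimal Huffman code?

4

Huffman merges, smallest pair first:
merge S(12) and P(16): 28
merge X(19) and U(21): 40
merge 28 and V(30): 58
merge T(33) and 40: 73
merge 58 and 73: 131
merge R(115) and 131: 246
X sits 4 levels below the root, so its codeword is 4 bits.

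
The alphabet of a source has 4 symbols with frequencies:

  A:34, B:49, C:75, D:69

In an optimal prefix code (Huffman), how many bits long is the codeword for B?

Repeatedly merge the two smallest:
A(34) + B(49) → 83
D(69) + C(75) → 144
83 + 144 → 227
B sits 2 levels below the root, so its codeword is 2 bits.

2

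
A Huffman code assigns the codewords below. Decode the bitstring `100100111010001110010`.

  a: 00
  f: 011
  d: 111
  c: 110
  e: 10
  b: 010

ebfeeadae

Read left to right; each codeword is recognised as soon as it completes (prefix code):
  10→e | 010→b | 011→f | 10→e | 10→e | 00→a | 111→d | 00→a | 10→e
Decoded message: ebfeeadae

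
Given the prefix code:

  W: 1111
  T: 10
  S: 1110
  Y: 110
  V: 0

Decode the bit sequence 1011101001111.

TSTVW

Read left to right; each codeword is recognised as soon as it completes (prefix code):
  10→T | 1110→S | 10→T | 0→V | 1111→W
Decoded message: TSTVW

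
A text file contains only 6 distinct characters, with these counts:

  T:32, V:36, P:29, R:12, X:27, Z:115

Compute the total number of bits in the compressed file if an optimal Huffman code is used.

562

Merge the two smallest weights repeatedly:
merge R(12) and X(27): 39
merge P(29) and T(32): 61
merge V(36) and 39: 75
merge 61 and 75: 136
merge Z(115) and 136: 251
Each symbol's bit-cost is frequency × depth; summing gives 562 bits (equivalently 39 + 61 + 75 + 136 + 251).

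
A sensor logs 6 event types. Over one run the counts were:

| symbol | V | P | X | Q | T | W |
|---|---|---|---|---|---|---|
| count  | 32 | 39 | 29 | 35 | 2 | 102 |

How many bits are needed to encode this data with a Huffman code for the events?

544

Build the Huffman tree bottom-up:
T(2) + X(29) → 31
31 + V(32) → 63
Q(35) + P(39) → 74
63 + 74 → 137
W(102) + 137 → 239
Total encoded bits = sum of merged weights = 31 + 63 + 74 + 137 + 239 = 544.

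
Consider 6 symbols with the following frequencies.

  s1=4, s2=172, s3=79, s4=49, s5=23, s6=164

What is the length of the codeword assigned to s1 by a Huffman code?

5

Huffman merges, smallest pair first:
merge s1(4) and s5(23): 27
merge 27 and s4(49): 76
merge 76 and s3(79): 155
merge 155 and s6(164): 319
merge s2(172) and 319: 491
s1's leaf is at depth 5, giving a 5-bit codeword.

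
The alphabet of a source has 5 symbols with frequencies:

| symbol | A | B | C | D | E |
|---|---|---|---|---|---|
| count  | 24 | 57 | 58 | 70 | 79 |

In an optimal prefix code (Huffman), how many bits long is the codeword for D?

2

Build the tree from the bottom:
merge A(24) and B(57): 81
merge C(58) and D(70): 128
merge E(79) and 81: 160
merge 128 and 160: 288
D's leaf is at depth 2, giving a 2-bit codeword.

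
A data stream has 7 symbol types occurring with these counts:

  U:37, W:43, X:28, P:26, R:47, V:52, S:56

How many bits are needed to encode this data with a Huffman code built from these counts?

Build the Huffman tree bottom-up:
combine P(26), X(28) → 54
combine U(37), W(43) → 80
combine R(47), V(52) → 99
combine 54, S(56) → 110
combine 80, 99 → 179
combine 110, 179 → 289
Total encoded bits = sum of merged weights = 54 + 80 + 99 + 110 + 179 + 289 = 811.

811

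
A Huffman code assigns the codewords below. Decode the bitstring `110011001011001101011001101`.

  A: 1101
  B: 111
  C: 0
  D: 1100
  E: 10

DDEDACDA

Read left to right; each codeword is recognised as soon as it completes (prefix code):
  1100→D | 1100→D | 10→E | 1100→D | 1101→A | 0→C | 1100→D | 1101→A
Decoded message: DDEDACDA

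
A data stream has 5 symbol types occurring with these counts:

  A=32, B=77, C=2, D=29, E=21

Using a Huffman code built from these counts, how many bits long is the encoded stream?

Merge the two smallest weights repeatedly:
combine C(2), E(21) → 23
combine 23, D(29) → 52
combine A(32), 52 → 84
combine B(77), 84 → 161
Each symbol's bit-cost is frequency × depth; summing gives 320 bits (equivalently 23 + 52 + 84 + 161).

320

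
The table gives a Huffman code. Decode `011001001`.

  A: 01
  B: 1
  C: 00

ABCBCB

Read left to right; each codeword is recognised as soon as it completes (prefix code):
  01→A | 1→B | 00→C | 1→B | 00→C | 1→B
Decoded message: ABCBCB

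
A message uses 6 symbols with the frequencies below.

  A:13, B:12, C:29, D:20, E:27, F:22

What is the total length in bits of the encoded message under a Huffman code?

313

Merge the two smallest weights repeatedly:
B(12) + A(13) → 25
D(20) + F(22) → 42
25 + E(27) → 52
C(29) + 42 → 71
52 + 71 → 123
Each symbol's bit-cost is frequency × depth; summing gives 313 bits (equivalently 25 + 42 + 52 + 71 + 123).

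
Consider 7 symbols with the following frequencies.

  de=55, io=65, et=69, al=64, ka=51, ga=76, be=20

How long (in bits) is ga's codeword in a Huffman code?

Build the tree from the bottom:
merge be(20) and ka(51): 71
merge de(55) and al(64): 119
merge io(65) and et(69): 134
merge 71 and ga(76): 147
merge 119 and 134: 253
merge 147 and 253: 400
The subtree containing ga is merged 2 times, so code length = 2.

2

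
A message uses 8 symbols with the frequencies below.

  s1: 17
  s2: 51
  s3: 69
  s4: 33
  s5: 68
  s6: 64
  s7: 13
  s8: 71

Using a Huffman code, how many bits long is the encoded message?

1111

Build the Huffman tree bottom-up:
s7(13) + s1(17) → 30
30 + s4(33) → 63
s2(51) + 63 → 114
s6(64) + s5(68) → 132
s3(69) + s8(71) → 140
114 + 132 → 246
140 + 246 → 386
Each symbol's bit-cost is frequency × depth; summing gives 1111 bits (equivalently 30 + 63 + 114 + 132 + 140 + 246 + 386).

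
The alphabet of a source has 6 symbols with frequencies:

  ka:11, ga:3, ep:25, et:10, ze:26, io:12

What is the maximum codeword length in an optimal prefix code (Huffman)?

3

Merge the two lowest-weight nodes at each step:
combine ga(3), et(10) → 13
combine ka(11), io(12) → 23
combine 13, 23 → 36
combine ep(25), ze(26) → 51
combine 36, 51 → 87
Maximum depth reached is 3.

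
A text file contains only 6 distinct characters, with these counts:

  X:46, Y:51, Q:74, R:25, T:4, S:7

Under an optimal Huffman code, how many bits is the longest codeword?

4

Merge the two lowest-weight nodes at each step:
T(4) + S(7) → 11
11 + R(25) → 36
36 + X(46) → 82
Y(51) + Q(74) → 125
82 + 125 → 207
The first pair merged (T, S) ends up deepest, at depth 4.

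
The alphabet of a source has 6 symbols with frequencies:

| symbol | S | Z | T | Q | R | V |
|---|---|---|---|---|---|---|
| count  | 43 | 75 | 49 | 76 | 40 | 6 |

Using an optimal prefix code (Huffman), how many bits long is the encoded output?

Greedily combine the two least-frequent nodes:
merge V(6) and R(40): 46
merge S(43) and 46: 89
merge T(49) and Z(75): 124
merge Q(76) and 89: 165
merge 124 and 165: 289
Total encoded bits = sum of merged weights = 46 + 89 + 124 + 165 + 289 = 713.

713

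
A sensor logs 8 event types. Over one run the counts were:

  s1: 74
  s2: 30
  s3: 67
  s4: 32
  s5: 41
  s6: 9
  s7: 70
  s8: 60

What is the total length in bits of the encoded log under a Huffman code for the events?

Build the Huffman tree bottom-up:
combine s6(9), s2(30) → 39
combine s4(32), 39 → 71
combine s5(41), s8(60) → 101
combine s3(67), s7(70) → 137
combine 71, s1(74) → 145
combine 101, 137 → 238
combine 145, 238 → 383
Each symbol's bit-cost is frequency × depth; summing gives 1114 bits (equivalently 39 + 71 + 101 + 137 + 145 + 238 + 383).

1114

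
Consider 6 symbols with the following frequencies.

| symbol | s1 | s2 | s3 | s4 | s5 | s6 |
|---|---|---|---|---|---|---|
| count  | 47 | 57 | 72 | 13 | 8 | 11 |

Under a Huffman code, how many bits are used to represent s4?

3

Build the tree from the bottom:
merge s5(8) and s6(11): 19
merge s4(13) and 19: 32
merge 32 and s1(47): 79
merge s2(57) and s3(72): 129
merge 79 and 129: 208
s4's leaf is at depth 3, giving a 3-bit codeword.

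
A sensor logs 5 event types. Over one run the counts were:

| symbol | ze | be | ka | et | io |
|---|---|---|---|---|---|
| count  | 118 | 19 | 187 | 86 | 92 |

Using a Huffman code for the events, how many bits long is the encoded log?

Merge the two smallest weights repeatedly:
merge be(19) and et(86): 105
merge io(92) and 105: 197
merge ze(118) and ka(187): 305
merge 197 and 305: 502
Total encoded bits = sum of merged weights = 105 + 197 + 305 + 502 = 1109.

1109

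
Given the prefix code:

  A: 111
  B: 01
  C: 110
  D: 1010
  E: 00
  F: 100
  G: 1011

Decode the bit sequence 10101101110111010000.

Read left to right; each codeword is recognised as soon as it completes (prefix code):
  1010→D | 110→C | 111→A | 01→B | 110→C | 100→F | 00→E
Decoded message: DCABCFE

DCABCFE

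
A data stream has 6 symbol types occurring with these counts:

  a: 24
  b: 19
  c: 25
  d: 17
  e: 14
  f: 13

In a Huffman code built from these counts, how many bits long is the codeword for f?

3

Repeatedly merge the two smallest:
combine f(13), e(14) → 27
combine d(17), b(19) → 36
combine a(24), c(25) → 49
combine 27, 36 → 63
combine 49, 63 → 112
The subtree containing f is merged 3 times, so code length = 3.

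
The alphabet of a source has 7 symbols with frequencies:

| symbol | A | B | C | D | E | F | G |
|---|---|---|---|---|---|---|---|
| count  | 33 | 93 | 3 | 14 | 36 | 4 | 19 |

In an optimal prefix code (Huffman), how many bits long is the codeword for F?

5

Huffman merges, smallest pair first:
combine C(3), F(4) → 7
combine 7, D(14) → 21
combine G(19), 21 → 40
combine A(33), E(36) → 69
combine 40, 69 → 109
combine B(93), 109 → 202
F's leaf is at depth 5, giving a 5-bit codeword.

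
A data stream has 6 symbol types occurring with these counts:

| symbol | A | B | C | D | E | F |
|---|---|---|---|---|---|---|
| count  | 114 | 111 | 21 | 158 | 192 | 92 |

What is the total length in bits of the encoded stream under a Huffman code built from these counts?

1713

Merge the two smallest weights repeatedly:
merge C(21) and F(92): 113
merge B(111) and 113: 224
merge A(114) and D(158): 272
merge E(192) and 224: 416
merge 272 and 416: 688
The encoded length is the sum of every internal node's weight: 113 + 224 + 272 + 416 + 688 = 1713 bits.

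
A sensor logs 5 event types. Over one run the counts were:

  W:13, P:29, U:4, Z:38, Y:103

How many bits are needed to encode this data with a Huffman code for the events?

Build the Huffman tree bottom-up:
U(4) + W(13) → 17
17 + P(29) → 46
Z(38) + 46 → 84
84 + Y(103) → 187
Total encoded bits = sum of merged weights = 17 + 46 + 84 + 187 = 334.

334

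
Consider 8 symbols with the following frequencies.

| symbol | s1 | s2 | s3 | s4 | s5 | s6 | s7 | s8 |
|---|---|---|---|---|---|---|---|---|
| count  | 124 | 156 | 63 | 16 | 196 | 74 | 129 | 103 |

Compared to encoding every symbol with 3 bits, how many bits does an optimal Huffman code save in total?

120

Fixed-length: 3 bits × 861 symbols = 2583 bits.
Huffman merges:
s4(16) + s3(63) → 79
s6(74) + 79 → 153
s8(103) + s1(124) → 227
s7(129) + 153 → 282
s2(156) + s5(196) → 352
227 + 282 → 509
352 + 509 → 861
Huffman total = 79 + 153 + 227 + 282 + 352 + 509 + 861 = 2463 bits.
Saving = 2583 − 2463 = 120 bits.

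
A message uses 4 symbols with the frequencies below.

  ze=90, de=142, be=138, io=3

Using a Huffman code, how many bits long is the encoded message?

697

Merge the two smallest weights repeatedly:
io(3) + ze(90) → 93
93 + be(138) → 231
de(142) + 231 → 373
Total encoded bits = sum of merged weights = 93 + 231 + 373 = 697.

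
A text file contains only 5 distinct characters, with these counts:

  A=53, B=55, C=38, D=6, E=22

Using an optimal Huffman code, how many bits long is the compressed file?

376

Build the Huffman tree bottom-up:
merge D(6) and E(22): 28
merge 28 and C(38): 66
merge A(53) and B(55): 108
merge 66 and 108: 174
Each symbol's bit-cost is frequency × depth; summing gives 376 bits (equivalently 28 + 66 + 108 + 174).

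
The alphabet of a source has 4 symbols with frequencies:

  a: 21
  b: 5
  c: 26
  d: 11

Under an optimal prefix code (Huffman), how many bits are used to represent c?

Repeatedly merge the two smallest:
b(5) + d(11) → 16
16 + a(21) → 37
c(26) + 37 → 63
c is merged only at the final step, so code length = 1.

1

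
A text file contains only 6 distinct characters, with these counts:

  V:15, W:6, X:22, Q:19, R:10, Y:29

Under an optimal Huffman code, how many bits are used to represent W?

Build the tree from the bottom:
merge W(6) and R(10): 16
merge V(15) and 16: 31
merge Q(19) and X(22): 41
merge Y(29) and 31: 60
merge 41 and 60: 101
The subtree containing W is merged 4 times, so code length = 4.

4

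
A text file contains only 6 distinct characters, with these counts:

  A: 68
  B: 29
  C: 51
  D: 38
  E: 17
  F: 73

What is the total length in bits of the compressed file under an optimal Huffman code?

682

Merge the two smallest weights repeatedly:
merge E(17) and B(29): 46
merge D(38) and 46: 84
merge C(51) and A(68): 119
merge F(73) and 84: 157
merge 119 and 157: 276
Total encoded bits = sum of merged weights = 46 + 84 + 119 + 157 + 276 = 682.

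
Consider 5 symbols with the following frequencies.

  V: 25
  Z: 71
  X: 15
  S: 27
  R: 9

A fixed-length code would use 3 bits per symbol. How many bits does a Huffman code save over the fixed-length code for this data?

Fixed-length: 3 bits × 147 symbols = 441 bits.
Huffman merges:
merge R(9) and X(15): 24
merge 24 and V(25): 49
merge S(27) and 49: 76
merge Z(71) and 76: 147
Huffman total = 24 + 49 + 76 + 147 = 296 bits.
Saving = 441 − 296 = 145 bits.

145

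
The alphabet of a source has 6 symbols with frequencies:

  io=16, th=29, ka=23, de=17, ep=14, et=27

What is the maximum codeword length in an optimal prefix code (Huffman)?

Merge the two lowest-weight nodes at each step:
ep(14) + io(16) → 30
de(17) + ka(23) → 40
et(27) + th(29) → 56
30 + 40 → 70
56 + 70 → 126
Maximum depth reached is 3.

3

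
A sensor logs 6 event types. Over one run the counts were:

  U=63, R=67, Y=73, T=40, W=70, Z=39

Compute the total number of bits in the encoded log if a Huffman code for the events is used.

Merge the two smallest weights repeatedly:
Z(39) + T(40) → 79
U(63) + R(67) → 130
W(70) + Y(73) → 143
79 + 130 → 209
143 + 209 → 352
Each symbol's bit-cost is frequency × depth; summing gives 913 bits (equivalently 79 + 130 + 143 + 209 + 352).

913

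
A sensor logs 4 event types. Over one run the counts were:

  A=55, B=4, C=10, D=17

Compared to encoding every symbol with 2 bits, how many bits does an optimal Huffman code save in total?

Fixed-length: 2 bits × 86 symbols = 172 bits.
Huffman merges:
combine B(4), C(10) → 14
combine 14, D(17) → 31
combine 31, A(55) → 86
Huffman total = 14 + 31 + 86 = 131 bits.
Saving = 172 − 131 = 41 bits.

41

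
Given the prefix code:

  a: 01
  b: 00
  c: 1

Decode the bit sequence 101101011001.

cacaacbc

Read left to right; each codeword is recognised as soon as it completes (prefix code):
  1→c | 01→a | 1→c | 01→a | 01→a | 1→c | 00→b | 1→c
Decoded message: cacaacbc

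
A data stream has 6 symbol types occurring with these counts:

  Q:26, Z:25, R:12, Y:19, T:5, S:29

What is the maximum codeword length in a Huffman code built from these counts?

4

Merge the two lowest-weight nodes at each step:
combine T(5), R(12) → 17
combine 17, Y(19) → 36
combine Z(25), Q(26) → 51
combine S(29), 36 → 65
combine 51, 65 → 116
The first pair merged (T, R) ends up deepest, at depth 4.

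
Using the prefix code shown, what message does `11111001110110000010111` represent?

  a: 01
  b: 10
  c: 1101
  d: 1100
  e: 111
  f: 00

Read left to right; each codeword is recognised as soon as it completes (prefix code):
  111→e | 1100→d | 111→e | 01→a | 10→b | 00→f | 00→f | 10→b | 111→e
Decoded message: edeabffbe

edeabffbe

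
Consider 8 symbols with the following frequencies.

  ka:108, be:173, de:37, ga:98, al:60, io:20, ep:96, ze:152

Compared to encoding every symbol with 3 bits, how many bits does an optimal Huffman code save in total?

151

Fixed-length: 3 bits × 744 symbols = 2232 bits.
Huffman merges:
merge io(20) and de(37): 57
merge 57 and al(60): 117
merge ep(96) and ga(98): 194
merge ka(108) and 117: 225
merge ze(152) and be(173): 325
merge 194 and 225: 419
merge 325 and 419: 744
Huffman total = 57 + 117 + 194 + 225 + 325 + 419 + 744 = 2081 bits.
Saving = 2232 − 2081 = 151 bits.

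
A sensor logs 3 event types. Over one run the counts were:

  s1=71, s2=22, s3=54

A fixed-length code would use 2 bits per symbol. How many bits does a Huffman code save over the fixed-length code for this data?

Fixed-length: 2 bits × 147 symbols = 294 bits.
Huffman merges:
merge s2(22) and s3(54): 76
merge s1(71) and 76: 147
Huffman total = 76 + 147 = 223 bits.
Saving = 294 − 223 = 71 bits.

71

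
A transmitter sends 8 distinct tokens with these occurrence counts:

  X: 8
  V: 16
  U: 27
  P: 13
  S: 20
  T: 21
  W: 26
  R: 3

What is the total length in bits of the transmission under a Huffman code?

384

Merge the two smallest weights repeatedly:
merge R(3) and X(8): 11
merge 11 and P(13): 24
merge V(16) and S(20): 36
merge T(21) and 24: 45
merge W(26) and U(27): 53
merge 36 and 45: 81
merge 53 and 81: 134
Each symbol's bit-cost is frequency × depth; summing gives 384 bits (equivalently 11 + 24 + 36 + 45 + 53 + 81 + 134).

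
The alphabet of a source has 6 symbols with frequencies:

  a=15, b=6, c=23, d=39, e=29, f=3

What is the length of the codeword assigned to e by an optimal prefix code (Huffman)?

2

Build the tree from the bottom:
merge f(3) and b(6): 9
merge 9 and a(15): 24
merge c(23) and 24: 47
merge e(29) and d(39): 68
merge 47 and 68: 115
e's leaf is at depth 2, giving a 2-bit codeword.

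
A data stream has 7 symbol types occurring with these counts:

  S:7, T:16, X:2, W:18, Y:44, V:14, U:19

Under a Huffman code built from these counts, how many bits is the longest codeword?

5

Merge the two lowest-weight nodes at each step:
merge X(2) and S(7): 9
merge 9 and V(14): 23
merge T(16) and W(18): 34
merge U(19) and 23: 42
merge 34 and 42: 76
merge Y(44) and 76: 120
Maximum depth reached is 5.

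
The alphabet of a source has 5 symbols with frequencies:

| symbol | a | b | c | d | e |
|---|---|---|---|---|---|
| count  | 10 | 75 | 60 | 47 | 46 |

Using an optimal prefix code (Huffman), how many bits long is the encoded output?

Greedily combine the two least-frequent nodes:
combine a(10), e(46) → 56
combine d(47), 56 → 103
combine c(60), b(75) → 135
combine 103, 135 → 238
Each symbol's bit-cost is frequency × depth; summing gives 532 bits (equivalently 56 + 103 + 135 + 238).

532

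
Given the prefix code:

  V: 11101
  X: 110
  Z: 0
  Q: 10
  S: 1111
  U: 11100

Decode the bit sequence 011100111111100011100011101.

Read left to right; each codeword is recognised as soon as it completes (prefix code):
  0→Z | 11100→U | 1111→S | 11100→U | 0→Z | 11100→U | 0→Z | 11101→V
Decoded message: ZUSUZUZV

ZUSUZUZV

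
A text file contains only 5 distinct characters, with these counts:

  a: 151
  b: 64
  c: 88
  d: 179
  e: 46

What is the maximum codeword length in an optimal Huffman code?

3

Merge the two lowest-weight nodes at each step:
merge e(46) and b(64): 110
merge c(88) and 110: 198
merge a(151) and d(179): 330
merge 198 and 330: 528
The rarest symbols sit at the bottom; the longest codeword is 3 bits.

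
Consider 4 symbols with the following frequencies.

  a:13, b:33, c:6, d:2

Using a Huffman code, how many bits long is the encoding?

83

Build the Huffman tree bottom-up:
combine d(2), c(6) → 8
combine 8, a(13) → 21
combine 21, b(33) → 54
Each symbol's bit-cost is frequency × depth; summing gives 83 bits (equivalently 8 + 21 + 54).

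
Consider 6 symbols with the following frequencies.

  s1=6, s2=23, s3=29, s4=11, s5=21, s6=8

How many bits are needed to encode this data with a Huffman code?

Build the Huffman tree bottom-up:
s1(6) + s6(8) → 14
s4(11) + 14 → 25
s5(21) + s2(23) → 44
25 + s3(29) → 54
44 + 54 → 98
Total encoded bits = sum of merged weights = 14 + 25 + 44 + 54 + 98 = 235.

235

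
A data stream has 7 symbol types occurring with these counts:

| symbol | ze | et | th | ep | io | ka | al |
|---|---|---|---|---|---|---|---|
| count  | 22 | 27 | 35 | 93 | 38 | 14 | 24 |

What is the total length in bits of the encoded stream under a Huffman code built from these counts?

Merge the two smallest weights repeatedly:
merge ka(14) and ze(22): 36
merge al(24) and et(27): 51
merge th(35) and 36: 71
merge io(38) and 51: 89
merge 71 and 89: 160
merge ep(93) and 160: 253
Each symbol's bit-cost is frequency × depth; summing gives 660 bits (equivalently 36 + 51 + 71 + 89 + 160 + 253).

660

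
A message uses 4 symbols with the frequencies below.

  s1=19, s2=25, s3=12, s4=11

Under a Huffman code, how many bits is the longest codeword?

Merge the two lowest-weight nodes at each step:
combine s4(11), s3(12) → 23
combine s1(19), 23 → 42
combine s2(25), 42 → 67
The rarest symbols sit at the bottom; the longest codeword is 3 bits.

3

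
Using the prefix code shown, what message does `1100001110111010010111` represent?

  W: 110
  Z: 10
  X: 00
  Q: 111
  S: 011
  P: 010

WXSZQPPQ

Read left to right; each codeword is recognised as soon as it completes (prefix code):
  110→W | 00→X | 011→S | 10→Z | 111→Q | 010→P | 010→P | 111→Q
Decoded message: WXSZQPPQ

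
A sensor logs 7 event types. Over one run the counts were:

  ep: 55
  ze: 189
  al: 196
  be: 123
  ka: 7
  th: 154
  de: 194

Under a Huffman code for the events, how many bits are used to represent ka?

Repeatedly merge the two smallest:
ka(7) + ep(55) → 62
62 + be(123) → 185
th(154) + 185 → 339
ze(189) + de(194) → 383
al(196) + 339 → 535
383 + 535 → 918
The subtree containing ka is merged 5 times, so code length = 5.

5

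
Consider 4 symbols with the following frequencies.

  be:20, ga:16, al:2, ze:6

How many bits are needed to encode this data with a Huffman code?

Merge the two smallest weights repeatedly:
al(2) + ze(6) → 8
8 + ga(16) → 24
be(20) + 24 → 44
Each symbol's bit-cost is frequency × depth; summing gives 76 bits (equivalently 8 + 24 + 44).

76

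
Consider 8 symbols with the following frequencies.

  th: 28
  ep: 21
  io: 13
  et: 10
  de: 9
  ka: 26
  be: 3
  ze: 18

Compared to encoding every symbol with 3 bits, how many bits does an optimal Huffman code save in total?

20

Fixed-length: 3 bits × 128 symbols = 384 bits.
Huffman merges:
be(3) + de(9) → 12
et(10) + 12 → 22
io(13) + ze(18) → 31
ep(21) + 22 → 43
ka(26) + th(28) → 54
31 + 43 → 74
54 + 74 → 128
Huffman total = 12 + 22 + 31 + 43 + 54 + 74 + 128 = 364 bits.
Saving = 384 − 364 = 20 bits.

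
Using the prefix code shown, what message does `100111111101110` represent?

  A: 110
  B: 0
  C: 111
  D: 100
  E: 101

DCCEA

Read left to right; each codeword is recognised as soon as it completes (prefix code):
  100→D | 111→C | 111→C | 101→E | 110→A
Decoded message: DCCEA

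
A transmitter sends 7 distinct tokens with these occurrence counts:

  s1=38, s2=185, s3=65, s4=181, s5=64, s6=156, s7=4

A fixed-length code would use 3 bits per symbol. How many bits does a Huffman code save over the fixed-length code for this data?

Fixed-length: 3 bits × 693 symbols = 2079 bits.
Huffman merges:
combine s7(4), s1(38) → 42
combine 42, s5(64) → 106
combine s3(65), 106 → 171
combine s6(156), 171 → 327
combine s4(181), s2(185) → 366
combine 327, 366 → 693
Huffman total = 42 + 106 + 171 + 327 + 366 + 693 = 1705 bits.
Saving = 2079 − 1705 = 374 bits.

374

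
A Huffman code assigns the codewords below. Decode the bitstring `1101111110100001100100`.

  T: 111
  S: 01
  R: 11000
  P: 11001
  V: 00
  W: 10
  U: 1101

UTUVVPV

Read left to right; each codeword is recognised as soon as it completes (prefix code):
  1101→U | 111→T | 1101→U | 00→V | 00→V | 11001→P | 00→V
Decoded message: UTUVVPV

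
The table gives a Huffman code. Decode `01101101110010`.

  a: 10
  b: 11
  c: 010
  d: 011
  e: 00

dddac

Read left to right; each codeword is recognised as soon as it completes (prefix code):
  011→d | 011→d | 011→d | 10→a | 010→c
Decoded message: dddac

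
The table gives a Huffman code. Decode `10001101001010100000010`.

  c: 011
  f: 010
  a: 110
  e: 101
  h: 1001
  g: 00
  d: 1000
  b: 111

dahfdgf

Read left to right; each codeword is recognised as soon as it completes (prefix code):
  1000→d | 110→a | 1001→h | 010→f | 1000→d | 00→g | 010→f
Decoded message: dahfdgf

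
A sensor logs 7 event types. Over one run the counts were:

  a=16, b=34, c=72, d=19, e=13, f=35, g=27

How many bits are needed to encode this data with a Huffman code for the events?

570

Greedily combine the two least-frequent nodes:
e(13) + a(16) → 29
d(19) + g(27) → 46
29 + b(34) → 63
f(35) + 46 → 81
63 + c(72) → 135
81 + 135 → 216
Total encoded bits = sum of merged weights = 29 + 46 + 63 + 81 + 135 + 216 = 570.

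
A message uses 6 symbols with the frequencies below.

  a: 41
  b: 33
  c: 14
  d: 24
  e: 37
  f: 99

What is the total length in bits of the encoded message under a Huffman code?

Build the Huffman tree bottom-up:
combine c(14), d(24) → 38
combine b(33), e(37) → 70
combine 38, a(41) → 79
combine 70, 79 → 149
combine f(99), 149 → 248
Each symbol's bit-cost is frequency × depth; summing gives 584 bits (equivalently 38 + 70 + 79 + 149 + 248).

584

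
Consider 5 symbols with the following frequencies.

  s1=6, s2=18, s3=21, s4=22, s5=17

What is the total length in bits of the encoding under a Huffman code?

Build the Huffman tree bottom-up:
combine s1(6), s5(17) → 23
combine s2(18), s3(21) → 39
combine s4(22), 23 → 45
combine 39, 45 → 84
The encoded length is the sum of every internal node's weight: 23 + 39 + 45 + 84 = 191 bits.

191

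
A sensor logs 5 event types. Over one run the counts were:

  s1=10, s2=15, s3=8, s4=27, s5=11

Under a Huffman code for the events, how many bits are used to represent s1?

3

Build the tree from the bottom:
merge s3(8) and s1(10): 18
merge s5(11) and s2(15): 26
merge 18 and 26: 44
merge s4(27) and 44: 71
The subtree containing s1 is merged 3 times, so code length = 3.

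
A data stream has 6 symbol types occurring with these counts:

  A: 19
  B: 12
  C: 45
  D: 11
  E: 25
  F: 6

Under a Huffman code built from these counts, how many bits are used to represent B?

3

Repeatedly merge the two smallest:
combine F(6), D(11) → 17
combine B(12), 17 → 29
combine A(19), E(25) → 44
combine 29, 44 → 73
combine C(45), 73 → 118
B sits 3 levels below the root, so its codeword is 3 bits.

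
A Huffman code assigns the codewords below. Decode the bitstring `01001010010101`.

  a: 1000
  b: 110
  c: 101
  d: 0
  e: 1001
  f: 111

dededc

Read left to right; each codeword is recognised as soon as it completes (prefix code):
  0→d | 1001→e | 0→d | 1001→e | 0→d | 101→c
Decoded message: dededc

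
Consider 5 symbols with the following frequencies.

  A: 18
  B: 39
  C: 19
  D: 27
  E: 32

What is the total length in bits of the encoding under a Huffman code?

Merge the two smallest weights repeatedly:
combine A(18), C(19) → 37
combine D(27), E(32) → 59
combine 37, B(39) → 76
combine 59, 76 → 135
The encoded length is the sum of every internal node's weight: 37 + 59 + 76 + 135 = 307 bits.

307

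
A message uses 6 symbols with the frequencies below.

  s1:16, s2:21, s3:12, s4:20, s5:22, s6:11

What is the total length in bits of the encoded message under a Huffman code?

263

Merge the two smallest weights repeatedly:
merge s6(11) and s3(12): 23
merge s1(16) and s4(20): 36
merge s2(21) and s5(22): 43
merge 23 and 36: 59
merge 43 and 59: 102
Total encoded bits = sum of merged weights = 23 + 36 + 43 + 59 + 102 = 263.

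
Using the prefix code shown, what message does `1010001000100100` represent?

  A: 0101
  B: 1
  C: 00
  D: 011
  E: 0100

BEEEBC

Read left to right; each codeword is recognised as soon as it completes (prefix code):
  1→B | 0100→E | 0100→E | 0100→E | 1→B | 00→C
Decoded message: BEEEBC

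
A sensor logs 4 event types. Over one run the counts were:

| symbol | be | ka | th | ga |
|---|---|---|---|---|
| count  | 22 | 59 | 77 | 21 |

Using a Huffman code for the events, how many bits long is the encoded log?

Merge the two smallest weights repeatedly:
combine ga(21), be(22) → 43
combine 43, ka(59) → 102
combine th(77), 102 → 179
Each symbol's bit-cost is frequency × depth; summing gives 324 bits (equivalently 43 + 102 + 179).

324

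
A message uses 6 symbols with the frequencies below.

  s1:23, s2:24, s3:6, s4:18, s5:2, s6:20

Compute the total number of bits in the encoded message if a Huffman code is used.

Merge the two smallest weights repeatedly:
s5(2) + s3(6) → 8
8 + s4(18) → 26
s6(20) + s1(23) → 43
s2(24) + 26 → 50
43 + 50 → 93
Each symbol's bit-cost is frequency × depth; summing gives 220 bits (equivalently 8 + 26 + 43 + 50 + 93).

220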